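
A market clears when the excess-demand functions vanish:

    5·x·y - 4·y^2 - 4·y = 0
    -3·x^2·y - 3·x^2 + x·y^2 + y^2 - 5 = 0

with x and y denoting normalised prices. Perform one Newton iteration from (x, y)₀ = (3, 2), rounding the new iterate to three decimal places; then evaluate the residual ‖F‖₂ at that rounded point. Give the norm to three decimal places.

At (3, 2): F = (6.000, -70.000).
Jacobian J = [[5·y, 5·x - 8·y - 4], [-6·x·y - 6·x + y^2, -3·x^2 + 2·x·y + 2·y]].
At the point, J = [[10.000, -5.000], [-50.000, -11.000]] (det J = -360.000).
Solving J·Δ = −F gives Δ = (-1.156, -1.111).
Then the next iterate is (x, y)₁ = (1.844, 0.889).
Re-evaluating at (1.844, 0.889): F = (1.47930, -22.02203), so ‖F‖₂ = 22.072.

22.072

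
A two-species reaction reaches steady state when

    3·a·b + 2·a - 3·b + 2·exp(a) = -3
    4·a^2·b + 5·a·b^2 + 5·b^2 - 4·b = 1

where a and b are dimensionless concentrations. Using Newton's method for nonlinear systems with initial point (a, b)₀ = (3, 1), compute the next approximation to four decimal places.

At (3, 1): F = (55.171074, 51.0000).
Jacobian J = [[3·b + 2·exp(a) + 2, 3·a - 3], [8·a·b + 5·b^2, 4·a^2 + 10·a·b + 10·b - 4]].
At the point, J = [[45.171074, 6.0000], [29.0000, 72.0000]] (det J = 3078.317317).
Solving J·Δ = −F gives Δ = (-1.1910, -0.2286).
Then the next iterate is (a, b)₁ = (1.8090, 0.7714).

(1.8090, 0.7714)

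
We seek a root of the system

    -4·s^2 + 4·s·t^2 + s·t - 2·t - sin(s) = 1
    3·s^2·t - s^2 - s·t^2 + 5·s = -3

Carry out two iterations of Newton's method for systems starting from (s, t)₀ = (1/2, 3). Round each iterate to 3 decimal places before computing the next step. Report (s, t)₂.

(0.295, 9.164)

At (1/2, 3): F = (11.02057, 3.000).
Jacobian J = [[-8·s + 4·t^2 + t - cos(s), 8·s·t + s - 2], [6·s·t - 2·s - t^2 + 5, 3·s^2 - 2·s·t]].
At the point, J = [[34.12242, 10.500], [4.000, -2.250]] (det J = -118.77544).
Solving J·Δ = −F gives Δ = (-0.474, 0.491).
Then the next iterate is (s, t)₁ = (0.026, 3.491).
Round to (0.026, 3.491) and repeat: F = (-6.65248, 2.81954), J = [[51.03166, -1.24787], [-6.69449, -0.17950]].
Δ = (0.269, 5.673), so (s, t)₂ = (0.295, 9.164).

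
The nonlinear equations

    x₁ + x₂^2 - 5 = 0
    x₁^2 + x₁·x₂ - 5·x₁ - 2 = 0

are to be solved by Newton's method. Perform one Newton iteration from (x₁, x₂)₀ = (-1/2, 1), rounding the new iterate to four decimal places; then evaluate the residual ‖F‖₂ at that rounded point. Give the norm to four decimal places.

5.4998

At (-1/2, 1): F = (-4.5000, 0.2500).
Jacobian J = [[1, 2·x₂], [2·x₁ + x₂ - 5, x₁]].
At the point, J = [[1.0000, 2.0000], [-5.0000, -0.5000]] (det J = 9.5000).
Solving J·Δ = −F gives Δ = (-0.1842, 2.3421).
Then the next iterate is (x₁, x₂)₁ = (-0.6842, 3.3421).
Re-evaluating at (-0.6842, 3.3421): F = (5.485432, -0.397535), so ‖F‖₂ = 5.4998.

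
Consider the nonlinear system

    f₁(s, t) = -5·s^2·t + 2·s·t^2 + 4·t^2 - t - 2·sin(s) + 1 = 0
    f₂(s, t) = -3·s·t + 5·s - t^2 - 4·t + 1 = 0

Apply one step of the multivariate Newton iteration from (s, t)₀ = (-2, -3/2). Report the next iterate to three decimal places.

At (-2, -3/2): F = (34.31859, -14.250).
Jacobian J = [[-10·s·t + 2·t^2 - 2·cos(s), -5·s^2 + 4·s·t + 8·t - 1], [-3·t + 5, -3·s - 2·t - 4]].
At the point, J = [[-24.66771, -21.000], [9.500, 5.000]] (det J = 76.16147).
Solving J·Δ = −F gives Δ = (1.676, -0.335).
Then the next iterate is (s, t)₁ = (-0.324, -1.835).

(-0.324, -1.835)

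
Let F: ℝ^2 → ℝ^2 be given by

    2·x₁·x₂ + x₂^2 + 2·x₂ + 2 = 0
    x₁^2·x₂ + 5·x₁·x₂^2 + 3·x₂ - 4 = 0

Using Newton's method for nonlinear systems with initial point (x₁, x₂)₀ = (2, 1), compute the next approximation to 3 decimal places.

At (2, 1): F = (9.000, 13.000).
Jacobian J = [[2·x₂, 2·x₁ + 2·x₂ + 2], [2·x₁·x₂ + 5·x₂^2, x₁^2 + 10·x₁·x₂ + 3]].
At the point, J = [[2.000, 8.000], [9.000, 27.000]] (det J = -18.000).
Solving J·Δ = −F gives Δ = (7.722, -3.056).
Then the next iterate is (x₁, x₂)₁ = (9.722, -2.056).

(9.722, -2.056)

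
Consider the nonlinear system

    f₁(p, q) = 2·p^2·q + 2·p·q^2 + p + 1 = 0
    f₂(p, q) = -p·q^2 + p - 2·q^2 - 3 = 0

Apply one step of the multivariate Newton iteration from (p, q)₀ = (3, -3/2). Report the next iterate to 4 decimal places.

(2.2400, -0.8133)

At (3, -3/2): F = (-9.5000, -11.2500).
Jacobian J = [[4·p·q + 2·q^2 + 1, 2·p^2 + 4·p·q], [-q^2 + 1, -2·p·q - 4·q]].
At the point, J = [[-12.5000, 0.0000], [-1.2500, 15.0000]] (det J = -187.5000).
Solving J·Δ = −F gives Δ = (-0.7600, 0.6867).
Then the next iterate is (p, q)₁ = (2.2400, -0.8133).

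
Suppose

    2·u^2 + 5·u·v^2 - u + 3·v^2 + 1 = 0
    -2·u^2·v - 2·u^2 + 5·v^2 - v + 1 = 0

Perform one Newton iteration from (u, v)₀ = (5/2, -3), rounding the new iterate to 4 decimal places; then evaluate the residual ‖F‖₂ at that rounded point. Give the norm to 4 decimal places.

At (5/2, -3): F = (150.5000, 74.0000).
Jacobian J = [[4·u + 5·v^2 - 1, 10·u·v + 6·v], [-4·u·v - 4·u, -2·u^2 + 10·v - 1]].
At the point, J = [[54.0000, -93.0000], [20.0000, -43.5000]] (det J = -489.0000).
Solving J·Δ = −F gives Δ = (0.6856, 2.0164).
Then the next iterate is (u, v)₁ = (3.1856, -0.9836).
Re-evaluating at (3.1856, -0.9836): F = (36.422747, 6.488089), so ‖F‖₂ = 36.9961.

36.9961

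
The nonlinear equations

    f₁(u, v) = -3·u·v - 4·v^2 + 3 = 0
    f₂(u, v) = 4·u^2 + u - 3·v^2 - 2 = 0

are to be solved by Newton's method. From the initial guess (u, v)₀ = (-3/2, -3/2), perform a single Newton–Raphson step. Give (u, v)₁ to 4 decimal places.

(-1.0760, -0.8429)

At (-3/2, -3/2): F = (-12.7500, -1.2500).
Jacobian J = [[-3·v, -3·u - 8·v], [8·u + 1, -6·v]].
At the point, J = [[4.5000, 16.5000], [-11.0000, 9.0000]] (det J = 222.0000).
Solving J·Δ = −F gives Δ = (0.4240, 0.6571).
Then the next iterate is (u, v)₁ = (-1.0760, -0.8429).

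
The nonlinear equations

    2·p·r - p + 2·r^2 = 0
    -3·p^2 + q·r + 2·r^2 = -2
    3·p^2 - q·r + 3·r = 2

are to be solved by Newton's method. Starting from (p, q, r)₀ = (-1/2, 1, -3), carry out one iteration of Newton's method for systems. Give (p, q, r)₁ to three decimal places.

(0.714, 3.964, -2.000)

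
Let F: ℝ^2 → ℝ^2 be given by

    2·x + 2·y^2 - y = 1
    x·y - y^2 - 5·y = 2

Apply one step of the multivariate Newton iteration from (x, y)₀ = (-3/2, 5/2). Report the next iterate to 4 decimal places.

(1.8297, 1.0934)

At (-3/2, 5/2): F = (6.0000, -24.5000).
Jacobian J = [[2, 4·y - 1], [y, x - 2·y - 5]].
At the point, J = [[2.0000, 9.0000], [2.5000, -11.5000]] (det J = -45.5000).
Solving J·Δ = −F gives Δ = (3.3297, -1.4066).
Then the next iterate is (x, y)₁ = (1.8297, 1.0934).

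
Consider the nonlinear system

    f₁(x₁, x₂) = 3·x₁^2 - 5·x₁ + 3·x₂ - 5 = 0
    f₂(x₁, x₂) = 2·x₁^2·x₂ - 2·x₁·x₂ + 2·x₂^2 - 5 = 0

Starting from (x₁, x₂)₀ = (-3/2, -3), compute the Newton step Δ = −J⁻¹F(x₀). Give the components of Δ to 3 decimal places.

At (-3/2, -3): F = (0.250, -9.500).
Jacobian J = [[6·x₁ - 5, 3], [4·x₁·x₂ - 2·x₂, 2·x₁^2 - 2·x₁ + 4·x₂]].
At the point, J = [[-14.000, 3.000], [24.000, -4.500]] (det J = -9.000).
Solving J·Δ = −F gives Δ = (3.042, 14.111).

(3.042, 14.111)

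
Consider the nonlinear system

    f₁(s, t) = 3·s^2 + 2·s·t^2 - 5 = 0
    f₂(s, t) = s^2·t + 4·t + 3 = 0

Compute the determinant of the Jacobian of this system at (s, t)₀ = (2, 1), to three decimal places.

J = [[6·s + 2·t^2, 4·s·t], [2·s·t, s^2 + 4]].
At the point, J = [[14.000, 8.000], [4.000, 8.000]].
det J = 80.000.

80.000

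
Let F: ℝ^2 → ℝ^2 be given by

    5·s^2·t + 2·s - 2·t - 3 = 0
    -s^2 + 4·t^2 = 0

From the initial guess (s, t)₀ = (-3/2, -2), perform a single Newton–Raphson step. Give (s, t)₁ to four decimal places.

(-1.0094, -1.0486)

At (-3/2, -2): F = (-24.5000, 13.7500).
Jacobian J = [[10·s·t + 2, 5·s^2 - 2], [-2·s, 8·t]].
At the point, J = [[32.0000, 9.2500], [3.0000, -16.0000]] (det J = -539.7500).
Solving J·Δ = −F gives Δ = (0.4906, 0.9514).
Then the next iterate is (s, t)₁ = (-1.0094, -1.0486).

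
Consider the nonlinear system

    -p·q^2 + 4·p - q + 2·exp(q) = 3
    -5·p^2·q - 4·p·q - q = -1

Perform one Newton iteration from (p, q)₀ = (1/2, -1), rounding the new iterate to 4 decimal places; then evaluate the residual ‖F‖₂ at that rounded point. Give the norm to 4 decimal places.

At (1/2, -1): F = (0.235759, 5.2500).
Jacobian J = [[-q^2 + 4, -2·p·q + 2·exp(q) - 1], [-10·p·q - 4·q, -5·p^2 - 4·p - 1]].
At the point, J = [[3.0000, 0.735759], [9.0000, -4.2500]] (det J = -19.371830).
Solving J·Δ = −F gives Δ = (-0.2511, 0.7035).
Then the next iterate is (p, q)₁ = (0.2489, -0.2965).
Re-evaluating at (0.2489, -0.2965): F = (-0.242950, 1.683538), so ‖F‖₂ = 1.7010.

1.7010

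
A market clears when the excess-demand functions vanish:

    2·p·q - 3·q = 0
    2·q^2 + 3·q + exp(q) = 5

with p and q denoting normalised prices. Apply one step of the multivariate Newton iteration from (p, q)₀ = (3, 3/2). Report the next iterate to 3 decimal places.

(2.129, 0.871)

At (3, 3/2): F = (4.500, 8.48169).
Jacobian J = [[2·q, 2·p - 3], [0, 4·q + exp(q) + 3]].
At the point, J = [[3.000, 3.000], [0.000, 13.48169]] (det J = 40.44507).
Solving J·Δ = −F gives Δ = (-0.871, -0.629).
Then the next iterate is (p, q)₁ = (2.129, 0.871).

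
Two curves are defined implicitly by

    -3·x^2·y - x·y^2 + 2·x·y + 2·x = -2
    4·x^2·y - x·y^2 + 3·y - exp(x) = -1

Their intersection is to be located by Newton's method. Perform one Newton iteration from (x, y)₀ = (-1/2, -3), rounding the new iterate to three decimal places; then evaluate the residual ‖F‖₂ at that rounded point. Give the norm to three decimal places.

At (-1/2, -3): F = (10.750, -7.10653).
Jacobian J = [[-6·x·y - y^2 + 2·y + 2, -3·x^2 - 2·x·y + 2·x], [8·x·y - y^2 - exp(x), 4·x^2 - 2·x·y + 3]].
At the point, J = [[-22.000, -4.750], [2.39347, 1.000]] (det J = -10.63102).
Solving J·Δ = −F gives Δ = (-2.164, 12.286).
Then the next iterate is (x, y)₁ = (-2.664, 9.286).
Re-evaluating at (-2.664, 9.286): F = (-20.79296, 522.11161), so ‖F‖₂ = 522.525.

522.525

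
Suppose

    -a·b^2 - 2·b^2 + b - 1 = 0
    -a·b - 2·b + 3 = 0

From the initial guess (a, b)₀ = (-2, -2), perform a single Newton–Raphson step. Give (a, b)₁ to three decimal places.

(-3.500, -5.000)

At (-2, -2): F = (-3.000, 3.000).
Jacobian J = [[-b^2, -2·a·b - 4·b + 1], [-b, -a - 2]].
At the point, J = [[-4.000, 1.000], [2.000, 0.000]] (det J = -2.000).
Solving J·Δ = −F gives Δ = (-1.500, -3.000).
Then the next iterate is (a, b)₁ = (-3.500, -5.000).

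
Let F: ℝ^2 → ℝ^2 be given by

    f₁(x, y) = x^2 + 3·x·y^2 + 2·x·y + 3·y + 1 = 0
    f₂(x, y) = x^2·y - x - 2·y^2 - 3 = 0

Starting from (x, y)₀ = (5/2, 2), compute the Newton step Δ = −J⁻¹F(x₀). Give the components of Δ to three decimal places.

(-0.146, -1.321)

At (5/2, 2): F = (53.250, -1.000).
Jacobian J = [[2·x + 3·y^2 + 2·y, 6·x·y + 2·x + 3], [2·x·y - 1, x^2 - 4·y]].
At the point, J = [[21.000, 38.000], [9.000, -1.750]] (det J = -378.750).
Solving J·Δ = −F gives Δ = (-0.146, -1.321).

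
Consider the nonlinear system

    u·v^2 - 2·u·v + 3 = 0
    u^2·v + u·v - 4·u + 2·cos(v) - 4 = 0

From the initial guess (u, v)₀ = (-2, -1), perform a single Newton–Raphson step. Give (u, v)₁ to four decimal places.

At (-2, -1): F = (-3.0000, 3.080605).
Jacobian J = [[v^2 - 2·v, 2·u·v - 2·u], [2·u·v + v - 4, u^2 + u - 2·sin(v)]].
At the point, J = [[3.0000, 8.0000], [-1.0000, 3.682942]] (det J = 19.048826).
Solving J·Δ = −F gives Δ = (1.8738, -0.3277).
Then the next iterate is (u, v)₁ = (-0.1262, -1.3277).

(-0.1262, -1.3277)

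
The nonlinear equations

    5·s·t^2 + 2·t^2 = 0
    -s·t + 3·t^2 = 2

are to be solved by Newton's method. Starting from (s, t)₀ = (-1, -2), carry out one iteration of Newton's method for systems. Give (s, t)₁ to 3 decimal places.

(-0.852, -1.246)

At (-1, -2): F = (-12.000, 8.000).
Jacobian J = [[5·t^2, 10·s·t + 4·t], [-t, -s + 6·t]].
At the point, J = [[20.000, 12.000], [2.000, -11.000]] (det J = -244.000).
Solving J·Δ = −F gives Δ = (0.148, 0.754).
Then the next iterate is (s, t)₁ = (-0.852, -1.246).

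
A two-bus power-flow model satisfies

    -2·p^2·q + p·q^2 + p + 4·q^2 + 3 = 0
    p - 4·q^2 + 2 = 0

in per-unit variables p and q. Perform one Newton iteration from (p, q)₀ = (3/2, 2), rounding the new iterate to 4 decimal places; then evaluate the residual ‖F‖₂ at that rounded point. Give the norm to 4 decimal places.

At (3/2, 2): F = (17.5000, -12.5000).
Jacobian J = [[-4·p·q + q^2 + 1, -2·p^2 + 2·p·q + 8·q], [1, -8·q]].
At the point, J = [[-7.0000, 17.5000], [1.0000, -16.0000]] (det J = 94.5000).
Solving J·Δ = −F gives Δ = (0.6481, -0.7407).
Then the next iterate is (p, q)₁ = (2.1481, 1.2593).
Re-evaluating at (2.1481, 1.2593): F = (3.276321, -2.195246), so ‖F‖₂ = 3.9438.

3.9438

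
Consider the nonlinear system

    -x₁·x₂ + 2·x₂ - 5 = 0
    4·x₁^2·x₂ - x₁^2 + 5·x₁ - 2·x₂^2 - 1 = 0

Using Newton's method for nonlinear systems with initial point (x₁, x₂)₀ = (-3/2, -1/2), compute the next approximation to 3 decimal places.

(-1.940, 1.491)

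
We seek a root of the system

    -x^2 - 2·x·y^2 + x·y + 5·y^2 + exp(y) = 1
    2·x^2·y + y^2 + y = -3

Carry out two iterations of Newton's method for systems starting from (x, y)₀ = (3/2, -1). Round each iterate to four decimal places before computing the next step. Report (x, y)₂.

(1.1782, -1.1354)

At (3/2, -1): F = (-2.382121, -1.5000).
Jacobian J = [[-2·x - 2·y^2 + y, -4·x·y + x + 10·y + exp(y)], [4·x·y, 2·x^2 + 2·y + 1]].
At the point, J = [[-6.0000, -2.132121], [-6.0000, 3.5000]] (det J = -33.792723).
Solving J·Δ = −F gives Δ = (-0.3414, -0.1566).
Then the next iterate is (x, y)₁ = (1.1586, -1.1566).
Round to (1.1586, -1.1566) and repeat: F = (0.221008, 0.075990), J = [[-6.149247, -4.732699], [-5.360147, 1.371508]].
Δ = (0.0196, 0.0212), so (x, y)₂ = (1.1782, -1.1354).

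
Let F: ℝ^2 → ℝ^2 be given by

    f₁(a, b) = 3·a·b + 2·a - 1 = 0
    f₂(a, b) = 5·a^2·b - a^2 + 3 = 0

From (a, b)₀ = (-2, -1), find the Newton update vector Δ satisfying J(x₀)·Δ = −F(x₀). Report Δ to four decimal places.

At (-2, -1): F = (1.0000, -21.0000).
Jacobian J = [[3·b + 2, 3·a], [10·a·b - 2·a, 5·a^2]].
At the point, J = [[-1.0000, -6.0000], [24.0000, 20.0000]] (det J = 124.0000).
Solving J·Δ = −F gives Δ = (0.8548, 0.0242).

(0.8548, 0.0242)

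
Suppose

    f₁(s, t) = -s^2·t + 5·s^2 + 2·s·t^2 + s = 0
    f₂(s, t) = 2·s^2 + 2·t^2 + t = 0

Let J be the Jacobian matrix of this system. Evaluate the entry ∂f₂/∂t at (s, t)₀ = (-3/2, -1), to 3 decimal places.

-3.000

∂f₂/∂t = 4·t + 1.
At (-3/2, -1) this is -3.000.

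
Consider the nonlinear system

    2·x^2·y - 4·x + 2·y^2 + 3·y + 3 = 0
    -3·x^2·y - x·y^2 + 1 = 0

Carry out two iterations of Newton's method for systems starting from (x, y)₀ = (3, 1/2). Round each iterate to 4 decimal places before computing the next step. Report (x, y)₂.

At (3, 1/2): F = (2.0000, -13.2500).
Jacobian J = [[4·x·y - 4, 2·x^2 + 4·y + 3], [-6·x·y - y^2, -3·x^2 - 2·x·y]].
At the point, J = [[2.0000, 23.0000], [-9.2500, -30.0000]] (det J = 152.7500).
Solving J·Δ = −F gives Δ = (-1.6023, 0.0524).
Then the next iterate is (x, y)₁ = (1.3977, 0.5524).
Round to (1.3977, 0.5524) and repeat: F = (1.834990, -2.663951), J = [[-0.911642, 9.116731], [-4.937683, -7.404875]].
Δ = (-0.2067, -0.2219), so (x, y)₂ = (1.1910, 0.3305).

(1.1910, 0.3305)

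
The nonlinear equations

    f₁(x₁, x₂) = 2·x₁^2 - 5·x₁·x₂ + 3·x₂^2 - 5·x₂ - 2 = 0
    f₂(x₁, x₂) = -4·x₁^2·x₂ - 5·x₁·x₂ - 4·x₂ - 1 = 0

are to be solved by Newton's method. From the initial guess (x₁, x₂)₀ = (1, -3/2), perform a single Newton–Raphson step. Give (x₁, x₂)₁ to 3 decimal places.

(0.689, -0.544)

At (1, -3/2): F = (21.750, 18.500).
Jacobian J = [[4·x₁ - 5·x₂, -5·x₁ + 6·x₂ - 5], [-8·x₁·x₂ - 5·x₂, -4·x₁^2 - 5·x₁ - 4]].
At the point, J = [[11.500, -19.000], [19.500, -13.000]] (det J = 221.000).
Solving J·Δ = −F gives Δ = (-0.311, 0.956).
Then the next iterate is (x₁, x₂)₁ = (0.689, -0.544).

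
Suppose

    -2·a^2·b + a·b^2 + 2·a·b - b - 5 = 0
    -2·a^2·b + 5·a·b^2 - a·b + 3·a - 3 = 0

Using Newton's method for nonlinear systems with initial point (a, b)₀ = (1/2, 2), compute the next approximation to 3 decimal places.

(4.857, -6.952)

At (1/2, 2): F = (-4.000, 6.500).
Jacobian J = [[-4·a·b + b^2 + 2·b, -2·a^2 + 2·a·b + 2·a - 1], [-4·a·b + 5·b^2 - b + 3, -2·a^2 + 10·a·b - a]].
At the point, J = [[4.000, 1.500], [17.000, 9.000]] (det J = 10.500).
Solving J·Δ = −F gives Δ = (4.357, -8.952).
Then the next iterate is (a, b)₁ = (4.857, -6.952).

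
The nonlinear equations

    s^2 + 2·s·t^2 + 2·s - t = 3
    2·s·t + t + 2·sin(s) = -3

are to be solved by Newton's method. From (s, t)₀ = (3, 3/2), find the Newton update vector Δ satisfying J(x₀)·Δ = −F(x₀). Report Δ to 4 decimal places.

At (3, 3/2): F = (24.0000, 13.782240).
Jacobian J = [[2·s + 2·t^2 + 2, 4·s·t - 1], [2·t + 2·cos(s), 2·s + 1]].
At the point, J = [[12.5000, 17.0000], [1.020015, 7.0000]] (det J = 70.159745).
Solving J·Δ = −F gives Δ = (0.9450, -2.1066).

(0.9450, -2.1066)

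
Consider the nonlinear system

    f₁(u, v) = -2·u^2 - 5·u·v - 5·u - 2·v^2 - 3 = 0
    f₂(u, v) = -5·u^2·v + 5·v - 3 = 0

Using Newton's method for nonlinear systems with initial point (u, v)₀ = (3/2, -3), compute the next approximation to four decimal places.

At (3/2, -3): F = (-10.5000, 15.7500).
Jacobian J = [[-4·u - 5·v - 5, -5·u - 4·v], [-10·u·v, -5·u^2 + 5]].
At the point, J = [[4.0000, 4.5000], [45.0000, -6.2500]] (det J = -227.5000).
Solving J·Δ = −F gives Δ = (-0.0231, 2.3538).
Then the next iterate is (u, v)₁ = (1.4769, -0.6462).

(1.4769, -0.6462)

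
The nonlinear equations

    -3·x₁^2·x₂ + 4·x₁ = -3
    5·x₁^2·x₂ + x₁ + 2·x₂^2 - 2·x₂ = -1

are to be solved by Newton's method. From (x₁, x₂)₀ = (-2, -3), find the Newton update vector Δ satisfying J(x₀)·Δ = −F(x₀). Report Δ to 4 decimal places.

At (-2, -3): F = (31.0000, -37.0000).
Jacobian J = [[-6·x₁·x₂ + 4, -3·x₁^2], [10·x₁·x₂ + 1, 5·x₁^2 + 4·x₂ - 2]].
At the point, J = [[-32.0000, -12.0000], [61.0000, 6.0000]] (det J = 540.0000).
Solving J·Δ = −F gives Δ = (0.4778, 1.3093).

(0.4778, 1.3093)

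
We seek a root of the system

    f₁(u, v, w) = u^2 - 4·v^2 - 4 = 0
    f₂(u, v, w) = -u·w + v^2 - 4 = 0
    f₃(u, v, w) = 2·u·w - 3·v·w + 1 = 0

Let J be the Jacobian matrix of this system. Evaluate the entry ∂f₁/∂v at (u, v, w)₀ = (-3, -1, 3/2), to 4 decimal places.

8.0000

∂f₁/∂v = -8·v.
At (-3, -1, 3/2) this is 8.0000.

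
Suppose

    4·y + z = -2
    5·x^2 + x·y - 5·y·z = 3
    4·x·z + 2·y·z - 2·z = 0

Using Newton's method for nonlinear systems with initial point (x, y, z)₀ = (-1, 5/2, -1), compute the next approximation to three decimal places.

At (-1, 5/2, -1): F = (11.000, 12.000, 1.000).
Jacobian J = [[0, 4, 1], [10·x + y, x - 5·z, -5·y], [4·z, 2·z, 4·x + 2·y - 2]].
At the point, J = [[0.000, 4.000, 1.000], [-7.500, 4.000, -12.500], [-4.000, -2.000, -1.000]] (det J = 201.000).
Solving J·Δ = −F gives Δ = (1.736, -2.527, -0.891).
Then the next iterate is (x, y, z)₁ = (0.736, -0.027, -1.891).

(0.736, -0.027, -1.891)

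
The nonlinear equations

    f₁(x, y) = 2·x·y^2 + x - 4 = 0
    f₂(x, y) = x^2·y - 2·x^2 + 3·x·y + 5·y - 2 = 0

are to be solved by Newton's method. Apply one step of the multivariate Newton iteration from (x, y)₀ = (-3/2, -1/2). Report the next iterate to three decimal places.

(-1.036, 1.351)

At (-3/2, -1/2): F = (-6.250, -7.875).
Jacobian J = [[2·y^2 + 1, 4·x·y], [2·x·y - 4·x + 3·y, x^2 + 3·x + 5]].
At the point, J = [[1.500, 3.000], [6.000, 2.750]] (det J = -13.875).
Solving J·Δ = −F gives Δ = (0.464, 1.851).
Then the next iterate is (x, y)₁ = (-1.036, 1.351).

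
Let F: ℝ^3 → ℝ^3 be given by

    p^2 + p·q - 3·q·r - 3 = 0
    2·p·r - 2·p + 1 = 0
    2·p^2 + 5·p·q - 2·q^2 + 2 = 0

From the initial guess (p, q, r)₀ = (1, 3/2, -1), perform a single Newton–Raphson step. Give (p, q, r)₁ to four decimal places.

At (1, 3/2, -1): F = (4.0000, -3.0000, 7.0000).
Jacobian J = [[2·p + q, p - 3·r, -3·q], [2·r - 2, 0, 2·p], [4·p + 5·q, 5·p - 4·q, 0]].
At the point, J = [[3.5000, 4.0000, -4.5000], [-4.0000, 0.0000, 2.0000], [11.5000, -1.0000, 0.0000]] (det J = 81.0000).
Solving J·Δ = −F gives Δ = (-0.6235, -0.1698, 0.2531).
Then the next iterate is (p, q, r)₁ = (0.3765, 1.3302, -0.7469).

(0.3765, 1.3302, -0.7469)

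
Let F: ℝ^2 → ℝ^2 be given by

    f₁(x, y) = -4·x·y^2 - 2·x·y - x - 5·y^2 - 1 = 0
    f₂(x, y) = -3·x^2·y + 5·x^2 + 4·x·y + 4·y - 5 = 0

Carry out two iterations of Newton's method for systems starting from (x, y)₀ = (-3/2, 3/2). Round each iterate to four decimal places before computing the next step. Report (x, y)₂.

(-1.0287, 0.3822)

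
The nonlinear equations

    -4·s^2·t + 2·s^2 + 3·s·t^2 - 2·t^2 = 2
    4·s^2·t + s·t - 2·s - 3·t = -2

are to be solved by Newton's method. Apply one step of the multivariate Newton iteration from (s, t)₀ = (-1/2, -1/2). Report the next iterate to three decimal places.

(0.133, 1.073)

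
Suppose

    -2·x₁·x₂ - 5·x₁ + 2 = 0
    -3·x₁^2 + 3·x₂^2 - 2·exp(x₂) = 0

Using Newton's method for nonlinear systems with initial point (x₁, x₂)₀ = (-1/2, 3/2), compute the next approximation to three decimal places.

At (-1/2, 3/2): F = (6.000, -2.96338).
Jacobian J = [[-2·x₂ - 5, -2·x₁], [-6·x₁, 6·x₂ - 2·exp(x₂)]].
At the point, J = [[-8.000, 1.000], [3.000, 0.03662]] (det J = -3.29297).
Solving J·Δ = −F gives Δ = (0.967, 1.733).
Then the next iterate is (x₁, x₂)₁ = (0.467, 3.233).

(0.467, 3.233)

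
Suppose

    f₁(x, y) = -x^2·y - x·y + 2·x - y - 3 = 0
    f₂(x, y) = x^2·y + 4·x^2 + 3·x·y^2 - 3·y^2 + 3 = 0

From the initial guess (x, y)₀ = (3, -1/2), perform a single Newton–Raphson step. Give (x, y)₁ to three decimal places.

At (3, -1/2): F = (9.500, 36.000).
Jacobian J = [[-2·x·y - y + 2, -x^2 - x - 1], [2·x·y + 8·x + 3·y^2, x^2 + 6·x·y - 6·y]].
At the point, J = [[5.500, -13.000], [21.750, 3.000]] (det J = 299.250).
Solving J·Δ = −F gives Δ = (-1.659, 0.029).
Then the next iterate is (x, y)₁ = (1.341, -0.471).

(1.341, -0.471)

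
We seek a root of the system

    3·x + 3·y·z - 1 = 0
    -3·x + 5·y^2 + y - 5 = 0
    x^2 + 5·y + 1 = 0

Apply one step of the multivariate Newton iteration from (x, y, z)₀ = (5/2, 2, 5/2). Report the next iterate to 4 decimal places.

(-0.1229, 1.1729, 1.2620)

At (5/2, 2, 5/2): F = (21.5000, 9.5000, 17.2500).
Jacobian J = [[3, 3·z, 3·y], [-3, 10·y + 1, 0], [2·x, 5, 0]].
At the point, J = [[3.0000, 7.5000, 6.0000], [-3.0000, 21.0000, 0.0000], [5.0000, 5.0000, 0.0000]] (det J = -720.0000).
Solving J·Δ = −F gives Δ = (-2.6229, -0.8271, -1.2380).
Then the next iterate is (x, y, z)₁ = (-0.1229, 1.1729, 1.2620).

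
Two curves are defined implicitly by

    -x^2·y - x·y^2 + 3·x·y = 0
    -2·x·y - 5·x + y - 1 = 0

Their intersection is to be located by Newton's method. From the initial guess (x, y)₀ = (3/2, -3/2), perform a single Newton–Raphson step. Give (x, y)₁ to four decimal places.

At (3/2, -3/2): F = (-6.7500, -5.5000).
Jacobian J = [[-2·x·y - y^2 + 3·y, -x^2 - 2·x·y + 3·x], [-2·y - 5, -2·x + 1]].
At the point, J = [[-2.2500, 6.7500], [-2.0000, -2.0000]] (det J = 18.0000).
Solving J·Δ = −F gives Δ = (-2.8125, 0.0625).
Then the next iterate is (x, y)₁ = (-1.3125, -1.4375).

(-1.3125, -1.4375)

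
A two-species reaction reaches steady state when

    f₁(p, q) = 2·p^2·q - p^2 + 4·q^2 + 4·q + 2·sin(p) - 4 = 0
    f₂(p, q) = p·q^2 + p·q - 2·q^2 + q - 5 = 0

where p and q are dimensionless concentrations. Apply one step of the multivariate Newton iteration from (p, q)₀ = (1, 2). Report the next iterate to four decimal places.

At (1, 2): F = (24.682942, -5.0000).
Jacobian J = [[4·p·q - 2·p + 2·cos(p), 2·p^2 + 8·q + 4], [q^2 + q, 2·p·q + p - 4·q + 1]].
At the point, J = [[7.080605, 22.0000], [6.0000, -2.0000]] (det J = -146.161209).
Solving J·Δ = −F gives Δ = (0.4148, -1.2555).
Then the next iterate is (p, q)₁ = (1.4148, 0.7445).

(1.4148, 0.7445)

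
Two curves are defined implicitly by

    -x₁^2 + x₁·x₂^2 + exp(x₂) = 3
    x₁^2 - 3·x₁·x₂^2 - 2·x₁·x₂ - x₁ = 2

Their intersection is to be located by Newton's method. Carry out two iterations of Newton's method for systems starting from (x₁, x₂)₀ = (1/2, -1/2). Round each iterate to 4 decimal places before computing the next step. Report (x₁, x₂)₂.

(-0.7931, 4.0451)

At (1/2, -1/2): F = (-2.518469, -2.1250).
Jacobian J = [[-2·x₁ + x₂^2, 2·x₁·x₂ + exp(x₂)], [2·x₁ - 3·x₂^2 - 2·x₂ - 1, -6·x₁·x₂ - 2·x₁]].
At the point, J = [[-0.7500, 0.106531], [0.2500, 0.5000]] (det J = -0.401633).
Solving J·Δ = −F gives Δ = (-2.5716, 5.5358).
Then the next iterate is (x₁, x₂)₁ = (-2.0716, 5.0358).
Round to (-2.0716, 5.0358) and repeat: F = (93.996787, 182.830317), J = [[29.502482, 132.958275], [-91.292645, 66.736180]].
Δ = (1.2785, -0.9907), so (x₁, x₂)₂ = (-0.7931, 4.0451).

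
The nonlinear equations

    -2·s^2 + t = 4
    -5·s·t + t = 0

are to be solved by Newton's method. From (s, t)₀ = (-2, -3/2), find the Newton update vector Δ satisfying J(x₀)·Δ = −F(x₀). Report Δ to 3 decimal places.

(1.640, 0.382)

At (-2, -3/2): F = (-13.500, -16.500).
Jacobian J = [[-4·s, 1], [-5·t, -5·s + 1]].
At the point, J = [[8.000, 1.000], [7.500, 11.000]] (det J = 80.500).
Solving J·Δ = −F gives Δ = (1.640, 0.382).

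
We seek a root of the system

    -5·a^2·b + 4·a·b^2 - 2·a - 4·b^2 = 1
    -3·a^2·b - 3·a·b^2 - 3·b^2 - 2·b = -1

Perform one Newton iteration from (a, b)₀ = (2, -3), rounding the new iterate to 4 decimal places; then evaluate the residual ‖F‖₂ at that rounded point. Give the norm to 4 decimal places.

28.4220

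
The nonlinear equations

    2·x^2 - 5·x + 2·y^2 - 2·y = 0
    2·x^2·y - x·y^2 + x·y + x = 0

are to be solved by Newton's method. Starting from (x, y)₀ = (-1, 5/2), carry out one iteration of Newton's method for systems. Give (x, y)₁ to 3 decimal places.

At (-1, 5/2): F = (14.500, 7.750).
Jacobian J = [[4·x - 5, 4·y - 2], [4·x·y - y^2 + y + 1, 2·x^2 - 2·x·y + x]].
At the point, J = [[-9.000, 8.000], [-12.750, 6.000]] (det J = 48.000).
Solving J·Δ = −F gives Δ = (-0.521, -2.398).
Then the next iterate is (x, y)₁ = (-1.521, 0.102).

(-1.521, 0.102)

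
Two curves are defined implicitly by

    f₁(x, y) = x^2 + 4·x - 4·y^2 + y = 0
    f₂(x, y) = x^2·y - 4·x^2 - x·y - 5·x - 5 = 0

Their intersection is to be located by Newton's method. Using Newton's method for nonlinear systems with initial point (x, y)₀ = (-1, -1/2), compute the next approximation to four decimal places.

At (-1, -1/2): F = (-4.5000, -5.0000).
Jacobian J = [[2·x + 4, -8·y + 1], [2·x·y - 8·x - y - 5, x^2 - x]].
At the point, J = [[2.0000, 5.0000], [4.5000, 2.0000]] (det J = -18.5000).
Solving J·Δ = −F gives Δ = (0.8649, 0.5541).
Then the next iterate is (x, y)₁ = (-0.1351, 0.0541).

(-0.1351, 0.0541)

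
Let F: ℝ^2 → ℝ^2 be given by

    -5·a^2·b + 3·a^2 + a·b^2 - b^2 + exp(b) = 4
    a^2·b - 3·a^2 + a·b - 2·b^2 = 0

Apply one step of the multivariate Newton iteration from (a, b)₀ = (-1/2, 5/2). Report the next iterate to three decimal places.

At (-1/2, 5/2): F = (-3.56751, -13.875).
Jacobian J = [[-10·a·b + 6·a + b^2, -5·a^2 + 2·a·b - 2·b + exp(b)], [2·a·b - 6·a + b, a^2 + a - 4·b]].
At the point, J = [[15.750, 3.43249], [3.000, -10.250]] (det J = -171.73498).
Solving J·Δ = −F gives Δ = (0.490, -1.210).
Then the next iterate is (a, b)₁ = (-0.010, 1.290).

(-0.010, 1.290)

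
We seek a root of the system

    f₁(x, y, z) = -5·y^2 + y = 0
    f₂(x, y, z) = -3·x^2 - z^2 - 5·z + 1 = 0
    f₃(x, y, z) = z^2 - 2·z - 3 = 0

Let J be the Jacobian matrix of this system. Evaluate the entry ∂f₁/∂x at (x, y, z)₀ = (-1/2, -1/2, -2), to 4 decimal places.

∂f₁/∂x = 0.
At (-1/2, -1/2, -2) this is 0.0000.

0.0000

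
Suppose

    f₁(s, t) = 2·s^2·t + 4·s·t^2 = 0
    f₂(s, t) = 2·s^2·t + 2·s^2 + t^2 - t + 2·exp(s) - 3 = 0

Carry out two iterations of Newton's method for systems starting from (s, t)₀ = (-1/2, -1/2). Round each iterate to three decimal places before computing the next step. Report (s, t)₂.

(-0.217, -0.965)

At (-1/2, -1/2): F = (-0.750, -0.78694).
Jacobian J = [[4·s·t + 4·t^2, 2·s^2 + 8·s·t], [4·s·t + 4·s + 2·exp(s), 2·s^2 + 2·t - 1]].
At the point, J = [[2.000, 2.500], [0.21306, -1.500]] (det J = -3.53265).
Solving J·Δ = −F gives Δ = (0.875, -0.400).
Then the next iterate is (s, t)₁ = (0.375, -0.900).
Round to (0.375, -0.900) and repeat: F = (0.96188, 1.64811), J = [[1.890, -2.41875], [3.05998, -2.51875]].
Δ = (-0.592, -0.065), so (s, t)₂ = (-0.217, -0.965).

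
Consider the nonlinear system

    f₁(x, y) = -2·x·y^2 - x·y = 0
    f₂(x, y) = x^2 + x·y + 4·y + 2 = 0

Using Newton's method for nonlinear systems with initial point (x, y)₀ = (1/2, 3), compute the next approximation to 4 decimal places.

(1.3047, -1.2153)

At (1/2, 3): F = (-10.5000, 15.7500).
Jacobian J = [[-2·y^2 - y, -4·x·y - x], [2·x + y, x + 4]].
At the point, J = [[-21.0000, -6.5000], [4.0000, 4.5000]] (det J = -68.5000).
Solving J·Δ = −F gives Δ = (0.8047, -4.2153).
Then the next iterate is (x, y)₁ = (1.3047, -1.2153).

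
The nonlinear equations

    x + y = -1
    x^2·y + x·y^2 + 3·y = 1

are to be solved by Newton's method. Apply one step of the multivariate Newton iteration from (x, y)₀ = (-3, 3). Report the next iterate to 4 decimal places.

(1.6667, -2.6667)

At (-3, 3): F = (1.0000, 8.0000).
Jacobian J = [[1, 1], [2·x·y + y^2, x^2 + 2·x·y + 3]].
At the point, J = [[1.0000, 1.0000], [-9.0000, -6.0000]] (det J = 3.0000).
Solving J·Δ = −F gives Δ = (4.6667, -5.6667).
Then the next iterate is (x, y)₁ = (1.6667, -2.6667).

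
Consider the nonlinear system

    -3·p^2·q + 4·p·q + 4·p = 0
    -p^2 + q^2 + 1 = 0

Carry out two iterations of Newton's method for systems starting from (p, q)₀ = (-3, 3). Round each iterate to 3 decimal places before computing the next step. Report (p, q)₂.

At (-3, 3): F = (-129.000, 1.000).
Jacobian J = [[-6·p·q + 4·q + 4, -3·p^2 + 4·p], [-2·p, 2·q]].
At the point, J = [[70.000, -39.000], [6.000, 6.000]] (det J = 654.000).
Solving J·Δ = −F gives Δ = (1.124, -1.291).
Then the next iterate is (p, q)₁ = (-1.876, 1.709).
Round to (-1.876, 1.709) and repeat: F = (-38.37218, 0.40131), J = [[30.07250, -18.06213], [3.752, 3.418]].
Δ = (0.726, -0.915), so (p, q)₂ = (-1.150, 0.794).

(-1.150, 0.794)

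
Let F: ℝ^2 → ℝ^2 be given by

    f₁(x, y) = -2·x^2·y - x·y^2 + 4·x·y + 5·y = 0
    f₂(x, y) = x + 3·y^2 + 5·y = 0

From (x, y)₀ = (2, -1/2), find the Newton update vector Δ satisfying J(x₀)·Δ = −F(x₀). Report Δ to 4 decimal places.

At (2, -1/2): F = (-3.0000, 0.2500).
Jacobian J = [[-4·x·y - y^2 + 4·y, -2·x^2 - 2·x·y + 4·x + 5], [1, 6·y + 5]].
At the point, J = [[1.7500, 7.0000], [1.0000, 2.0000]] (det J = -3.5000).
Solving J·Δ = −F gives Δ = (-2.2143, 0.9821).

(-2.2143, 0.9821)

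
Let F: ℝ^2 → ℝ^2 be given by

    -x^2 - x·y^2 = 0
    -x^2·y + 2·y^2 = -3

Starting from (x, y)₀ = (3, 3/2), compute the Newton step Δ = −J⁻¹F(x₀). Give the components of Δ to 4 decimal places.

(-0.1200, -1.6400)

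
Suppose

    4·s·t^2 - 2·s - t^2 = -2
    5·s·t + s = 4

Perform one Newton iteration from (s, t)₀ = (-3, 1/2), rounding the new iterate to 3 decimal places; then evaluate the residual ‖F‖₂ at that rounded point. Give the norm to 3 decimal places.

0.967

At (-3, 1/2): F = (4.750, -14.500).
Jacobian J = [[4·t^2 - 2, 8·s·t - 2·t], [5·t + 1, 5·s]].
At the point, J = [[-1.000, -13.000], [3.500, -15.000]] (det J = 60.500).
Solving J·Δ = −F gives Δ = (4.293, 0.035).
Then the next iterate is (s, t)₁ = (1.293, 0.535).
Re-evaluating at (1.293, 0.535): F = (0.60813, 0.75178), so ‖F‖₂ = 0.967.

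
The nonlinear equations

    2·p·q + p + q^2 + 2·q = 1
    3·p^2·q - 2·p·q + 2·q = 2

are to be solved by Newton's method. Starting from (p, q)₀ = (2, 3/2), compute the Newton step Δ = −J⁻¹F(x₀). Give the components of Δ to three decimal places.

(0.058, -1.387)

At (2, 3/2): F = (12.250, 13.000).
Jacobian J = [[2·q + 1, 2·p + 2·q + 2], [6·p·q - 2·q, 3·p^2 - 2·p + 2]].
At the point, J = [[4.000, 9.000], [15.000, 10.000]] (det J = -95.000).
Solving J·Δ = −F gives Δ = (0.058, -1.387).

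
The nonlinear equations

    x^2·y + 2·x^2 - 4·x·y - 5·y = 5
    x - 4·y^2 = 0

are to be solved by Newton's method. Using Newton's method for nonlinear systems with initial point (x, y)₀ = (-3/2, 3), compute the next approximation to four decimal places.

(-1.3447, 1.4440)

At (-3/2, 3): F = (9.2500, -37.5000).
Jacobian J = [[2·x·y + 4·x - 4·y, x^2 - 4·x - 5], [1, -8·y]].
At the point, J = [[-27.0000, 3.2500], [1.0000, -24.0000]] (det J = 644.7500).
Solving J·Δ = −F gives Δ = (0.1553, -1.5560).
Then the next iterate is (x, y)₁ = (-1.3447, 1.4440).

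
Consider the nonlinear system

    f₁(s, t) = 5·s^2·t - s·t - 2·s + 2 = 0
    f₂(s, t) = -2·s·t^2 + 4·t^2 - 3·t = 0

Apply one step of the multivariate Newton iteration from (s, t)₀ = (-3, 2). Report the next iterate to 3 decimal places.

At (-3, 2): F = (104.000, 34.000).
Jacobian J = [[10·s·t - t - 2, 5·s^2 - s], [-2·t^2, -4·s·t + 8·t - 3]].
At the point, J = [[-64.000, 48.000], [-8.000, 37.000]] (det J = -1984.000).
Solving J·Δ = −F gives Δ = (1.117, -0.677).
Then the next iterate is (s, t)₁ = (-1.883, 1.323).

(-1.883, 1.323)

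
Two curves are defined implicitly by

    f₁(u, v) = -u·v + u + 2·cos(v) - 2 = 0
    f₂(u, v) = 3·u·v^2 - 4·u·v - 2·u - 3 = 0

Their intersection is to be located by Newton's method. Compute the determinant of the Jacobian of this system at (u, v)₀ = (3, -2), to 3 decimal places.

-122.735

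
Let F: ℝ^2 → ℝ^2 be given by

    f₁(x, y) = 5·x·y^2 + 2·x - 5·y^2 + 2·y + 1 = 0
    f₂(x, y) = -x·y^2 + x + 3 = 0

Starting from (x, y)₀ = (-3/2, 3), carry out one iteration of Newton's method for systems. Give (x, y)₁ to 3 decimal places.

(-0.764, 1.988)

At (-3/2, 3): F = (-108.500, 15.000).
Jacobian J = [[5·y^2 + 2, 10·x·y - 10·y + 2], [-y^2 + 1, -2·x·y]].
At the point, J = [[47.000, -73.000], [-8.000, 9.000]] (det J = -161.000).
Solving J·Δ = −F gives Δ = (0.736, -1.012).
Then the next iterate is (x, y)₁ = (-0.764, 1.988).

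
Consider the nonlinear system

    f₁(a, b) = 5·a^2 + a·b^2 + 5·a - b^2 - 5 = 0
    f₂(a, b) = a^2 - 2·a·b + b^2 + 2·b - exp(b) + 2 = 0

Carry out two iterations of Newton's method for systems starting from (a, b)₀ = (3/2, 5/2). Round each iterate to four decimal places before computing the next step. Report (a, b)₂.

(0.7311, 2.0745)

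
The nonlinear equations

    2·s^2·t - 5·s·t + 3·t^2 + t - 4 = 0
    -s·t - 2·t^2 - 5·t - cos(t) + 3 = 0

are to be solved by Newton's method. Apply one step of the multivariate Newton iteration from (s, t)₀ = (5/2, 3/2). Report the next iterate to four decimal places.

(3.4531, 0.3602)

At (5/2, 3/2): F = (4.2500, -12.820737).
Jacobian J = [[4·s·t - 5·t, 2·s^2 - 5·s + 6·t + 1], [-t, -s - 4·t + sin(t) - 5]].
At the point, J = [[7.5000, 10.0000], [-1.5000, -12.502505]] (det J = -78.768788).
Solving J·Δ = −F gives Δ = (0.9531, -1.1398).
Then the next iterate is (s, t)₁ = (3.4531, 0.3602).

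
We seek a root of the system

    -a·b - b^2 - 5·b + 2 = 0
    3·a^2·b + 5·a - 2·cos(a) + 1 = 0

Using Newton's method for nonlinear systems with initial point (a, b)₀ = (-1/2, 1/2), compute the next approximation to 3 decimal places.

(0.692, 0.301)

At (-1/2, 1/2): F = (-0.500, -2.88017).
Jacobian J = [[-b, -a - 2·b - 5], [6·a·b + 2·sin(a) + 5, 3·a^2]].
At the point, J = [[-0.500, -5.500], [2.54115, 0.750]] (det J = 13.60132).
Solving J·Δ = −F gives Δ = (1.192, -0.199).
Then the next iterate is (a, b)₁ = (0.692, 0.301).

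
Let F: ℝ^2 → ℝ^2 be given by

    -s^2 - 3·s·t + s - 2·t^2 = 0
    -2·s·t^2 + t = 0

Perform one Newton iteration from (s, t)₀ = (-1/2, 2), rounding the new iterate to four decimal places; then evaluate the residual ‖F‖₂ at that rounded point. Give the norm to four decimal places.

At (-1/2, 2): F = (-5.7500, 6.0000).
Jacobian J = [[-2·s - 3·t + 1, -3·s - 4·t], [-2·t^2, -4·s·t + 1]].
At the point, J = [[-4.0000, -6.5000], [-8.0000, 5.0000]] (det J = -72.0000).
Solving J·Δ = −F gives Δ = (0.1424, -0.9722).
Then the next iterate is (s, t)₁ = (-0.3576, 1.0278).
Re-evaluating at (-0.3576, 1.0278): F = (-1.495600, 1.783318), so ‖F‖₂ = 2.3275.

2.3275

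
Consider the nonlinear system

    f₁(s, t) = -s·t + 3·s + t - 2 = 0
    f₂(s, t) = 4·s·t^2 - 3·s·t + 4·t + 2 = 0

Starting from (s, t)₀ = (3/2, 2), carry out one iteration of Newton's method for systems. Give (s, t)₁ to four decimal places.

(-0.1754, 1.6491)

At (3/2, 2): F = (1.5000, 25.0000).
Jacobian J = [[-t + 3, -s + 1], [4·t^2 - 3·t, 8·s·t - 3·s + 4]].
At the point, J = [[1.0000, -0.5000], [10.0000, 23.5000]] (det J = 28.5000).
Solving J·Δ = −F gives Δ = (-1.6754, -0.3509).
Then the next iterate is (s, t)₁ = (-0.1754, 1.6491).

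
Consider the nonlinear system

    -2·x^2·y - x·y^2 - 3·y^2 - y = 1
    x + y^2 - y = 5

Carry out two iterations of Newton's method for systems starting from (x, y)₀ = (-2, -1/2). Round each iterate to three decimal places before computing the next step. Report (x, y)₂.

(1.693, -1.444)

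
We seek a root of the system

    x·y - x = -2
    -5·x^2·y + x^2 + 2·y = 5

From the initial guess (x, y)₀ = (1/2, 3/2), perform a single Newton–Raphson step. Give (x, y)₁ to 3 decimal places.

(-0.466, -2.034)

At (1/2, 3/2): F = (2.250, -3.625).
Jacobian J = [[y - 1, x], [-10·x·y + 2·x, -5·x^2 + 2]].
At the point, J = [[0.500, 0.500], [-6.500, 0.750]] (det J = 3.625).
Solving J·Δ = −F gives Δ = (-0.966, -3.534).
Then the next iterate is (x, y)₁ = (-0.466, -2.034).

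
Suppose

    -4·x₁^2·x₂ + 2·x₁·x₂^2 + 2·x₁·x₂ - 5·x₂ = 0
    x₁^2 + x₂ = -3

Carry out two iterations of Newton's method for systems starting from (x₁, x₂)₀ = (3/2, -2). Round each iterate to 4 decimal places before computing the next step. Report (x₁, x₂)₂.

(-1.0614, -2.0521)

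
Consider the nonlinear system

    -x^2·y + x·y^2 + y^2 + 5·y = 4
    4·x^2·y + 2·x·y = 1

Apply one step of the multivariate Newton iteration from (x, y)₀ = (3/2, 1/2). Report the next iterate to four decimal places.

(0.5290, 0.6498)

At (3/2, 1/2): F = (-2.0000, 5.0000).
Jacobian J = [[-2·x·y + y^2, -x^2 + 2·x·y + 2·y + 5], [8·x·y + 2·y, 4·x^2 + 2·x]].
At the point, J = [[-1.2500, 5.2500], [7.0000, 12.0000]] (det J = -51.7500).
Solving J·Δ = −F gives Δ = (-0.9710, 0.1498).
Then the next iterate is (x, y)₁ = (0.5290, 0.6498).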